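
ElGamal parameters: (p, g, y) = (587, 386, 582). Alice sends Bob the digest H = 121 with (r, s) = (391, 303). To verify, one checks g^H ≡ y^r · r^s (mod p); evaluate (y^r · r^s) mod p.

582^2 = 338724 ≡ 25
582^4 ≡ 25^2 = 625 ≡ 38
582^8 ≡ 38^2 = 1444 ≡ 270
582^16 ≡ 270^2 = 72900 ≡ 112
582^32 ≡ 112^2 = 12544 ≡ 217
582^64 ≡ 217^2 = 47089 ≡ 129
582^128 ≡ 129^2 = 16641 ≡ 205
582^256 ≡ 205^2 = 42025 ≡ 348
391 = 256 + 128 + 4 + 2 + 1, so 582^391 ≡ 348·205·38·25·582 ≡ 121 (mod 587)
391^2 = 152881 ≡ 261
391^4 ≡ 261^2 = 68121 ≡ 29
391^8 ≡ 29^2 = 841 ≡ 254
391^16 ≡ 254^2 = 64516 ≡ 533
391^32 ≡ 533^2 = 284089 ≡ 568
391^64 ≡ 568^2 = 322624 ≡ 361
391^128 ≡ 361^2 = 130321 ≡ 7
391^256 ≡ 7^2 = 49
303 = 256 + 32 + 8 + 4 + 2 + 1, so 391^303 ≡ 49·568·254·29·261·391 ≡ 37 (mod 587)
y^r · r^s ≡ 121·37 = 4477 ≡ 368 (mod 587)

368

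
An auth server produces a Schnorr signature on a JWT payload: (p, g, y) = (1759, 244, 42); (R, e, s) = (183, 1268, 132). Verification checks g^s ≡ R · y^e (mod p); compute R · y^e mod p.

42^2 = 1764 ≡ 5
42^4 ≡ 5^2 = 25
42^8 ≡ 25^2 = 625
42^16 ≡ 625^2 = 390625 ≡ 127
42^32 ≡ 127^2 = 16129 ≡ 298
42^64 ≡ 298^2 = 88804 ≡ 854
42^128 ≡ 854^2 = 729316 ≡ 1090
42^256 ≡ 1090^2 = 1188100 ≡ 775
42^512 ≡ 775^2 = 600625 ≡ 806
42^1024 ≡ 806^2 = 649636 ≡ 565
1268 = 1024 + 128 + 64 + 32 + 16 + 4, so 42^1268 ≡ 565·1090·854·298·127·25 ≡ 1196 (mod 1759)
R · y^e ≡ 183·1196 = 218868 ≡ 752 (mod 1759)

752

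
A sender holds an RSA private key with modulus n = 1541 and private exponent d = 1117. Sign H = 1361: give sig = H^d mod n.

H^2 ≡ 1361^2 = 1852321 ≡ 39
H^4 ≡ 39^2 = 1521
H^8 ≡ 1521^2 = 2313441 ≡ 400
H^16 ≡ 400^2 = 160000 ≡ 1277
H^32 ≡ 1277^2 = 1630729 ≡ 351
H^64 ≡ 351^2 = 123201 ≡ 1462
H^128 ≡ 1462^2 = 2137444 ≡ 77
H^256 ≡ 77^2 = 5929 ≡ 1306
H^512 ≡ 1306^2 = 1705636 ≡ 1290
H^1024 ≡ 1290^2 = 1664100 ≡ 1361
1117 = 1024 + 64 + 16 + 8 + 4 + 1, so H^1117 ≡ 1361·1462·1277·400·1521·1361 ≡ 830 (mod 1541)

830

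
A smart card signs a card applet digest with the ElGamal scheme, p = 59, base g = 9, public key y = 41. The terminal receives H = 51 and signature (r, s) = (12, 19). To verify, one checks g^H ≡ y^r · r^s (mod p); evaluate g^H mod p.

48

Squares mod 59: 9^1≡9, 9^2≡22, 9^4≡12, 9^8≡26, 9^16≡27, 9^32≡21
51 = 32 + 16 + 2 + 1, so 9^51 ≡ 21·27·22·9 ≡ 48 (mod 59)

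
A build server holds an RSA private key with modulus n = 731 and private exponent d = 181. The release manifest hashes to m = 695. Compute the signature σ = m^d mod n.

m^2 ≡ 695^2 = 483025 ≡ 565
m^4 ≡ 565^2 = 319225 ≡ 509
m^8 ≡ 509^2 = 259081 ≡ 307
m^16 ≡ 307^2 = 94249 ≡ 681
m^32 ≡ 681^2 = 463761 ≡ 307
m^64 ≡ 307^2 = 94249 ≡ 681
m^128 ≡ 681^2 = 463761 ≡ 307
181 = 128 + 32 + 16 + 4 + 1, so m^181 ≡ 307·307·681·509·695 ≡ 308 (mod 731)

308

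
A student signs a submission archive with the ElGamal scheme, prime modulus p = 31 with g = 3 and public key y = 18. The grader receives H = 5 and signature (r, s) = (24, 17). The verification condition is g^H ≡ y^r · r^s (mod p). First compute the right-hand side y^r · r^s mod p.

18^24 mod 31 = 2
24^17 mod 31 = 13
y^r · r^s ≡ 2·13 = 26 ≡ 26 (mod 31)

26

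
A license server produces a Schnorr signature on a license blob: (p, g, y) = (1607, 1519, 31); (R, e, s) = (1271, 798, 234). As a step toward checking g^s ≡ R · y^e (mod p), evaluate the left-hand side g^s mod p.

864

1519^2 = 2307361 ≡ 1316
1519^4 ≡ 1316^2 = 1731856 ≡ 1117
1519^8 ≡ 1117^2 = 1247689 ≡ 657
1519^16 ≡ 657^2 = 431649 ≡ 973
1519^32 ≡ 973^2 = 946729 ≡ 206
1519^64 ≡ 206^2 = 42436 ≡ 654
1519^128 ≡ 654^2 = 427716 ≡ 254
234 = 128 + 64 + 32 + 8 + 2, so 1519^234 ≡ 254·654·206·657·1316 ≡ 864 (mod 1607)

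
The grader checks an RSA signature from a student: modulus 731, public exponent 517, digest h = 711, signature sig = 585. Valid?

no

Squares mod 731: sig^1≡585, sig^2≡117, sig^4≡531, sig^8≡526, sig^16≡358, sig^32≡239, sig^64≡103, sig^128≡375, sig^256≡273, sig^512≡698
517 = 512 + 4 + 1, so sig^517 ≡ 698·531·585 ≡ 589 (mod 731)
589 ≠ 711, so verification fails.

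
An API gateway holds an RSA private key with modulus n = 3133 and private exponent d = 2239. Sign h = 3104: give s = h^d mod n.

2584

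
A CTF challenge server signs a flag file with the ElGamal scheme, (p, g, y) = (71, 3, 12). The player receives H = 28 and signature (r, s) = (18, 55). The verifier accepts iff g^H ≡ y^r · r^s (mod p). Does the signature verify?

Left side g^H mod p:
3^28 mod 71 = 5
Right side y^r · r^s mod p:
12^18 mod 71 = 15
18^55 mod 71 = 20
15·20 = 300 ≡ 16 (mod 71)
5 ≠ 16, so verification fails.

does not verify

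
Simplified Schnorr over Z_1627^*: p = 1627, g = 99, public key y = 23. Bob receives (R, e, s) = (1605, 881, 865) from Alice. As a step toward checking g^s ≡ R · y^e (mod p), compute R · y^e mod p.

23^2 = 529
23^4 ≡ 529^2 = 279841 ≡ 1624
23^8 ≡ 1624^2 = 2637376 ≡ 9
23^16 ≡ 9^2 = 81
23^32 ≡ 81^2 = 6561 ≡ 53
23^64 ≡ 53^2 = 2809 ≡ 1182
23^128 ≡ 1182^2 = 1397124 ≡ 1158
23^256 ≡ 1158^2 = 1340964 ≡ 316
23^512 ≡ 316^2 = 99856 ≡ 609
881 = 512 + 256 + 64 + 32 + 16 + 1, so 23^881 ≡ 609·316·1182·53·81·23 ≡ 1335 (mod 1627)
R · y^e ≡ 1605·1335 = 2142675 ≡ 1543 (mod 1627)

1543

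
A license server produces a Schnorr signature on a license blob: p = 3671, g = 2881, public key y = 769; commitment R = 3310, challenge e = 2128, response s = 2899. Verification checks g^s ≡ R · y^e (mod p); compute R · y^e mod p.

1084

769^2 = 591361 ≡ 330
769^4 ≡ 330^2 = 108900 ≡ 2441
769^8 ≡ 2441^2 = 5958481 ≡ 448
769^16 ≡ 448^2 = 200704 ≡ 2470
769^32 ≡ 2470^2 = 6100900 ≡ 3369
769^64 ≡ 3369^2 = 11350161 ≡ 3100
769^128 ≡ 3100^2 = 9610000 ≡ 2993
769^256 ≡ 2993^2 = 8958049 ≡ 809
769^512 ≡ 809^2 = 654481 ≡ 1043
769^1024 ≡ 1043^2 = 1087849 ≡ 1233
769^2048 ≡ 1233^2 = 1520289 ≡ 495
2128 = 2048 + 64 + 16, so 769^2128 ≡ 495·3100·2470 ≡ 2946 (mod 3671)
R · y^e ≡ 3310·2946 = 9751260 ≡ 1084 (mod 3671)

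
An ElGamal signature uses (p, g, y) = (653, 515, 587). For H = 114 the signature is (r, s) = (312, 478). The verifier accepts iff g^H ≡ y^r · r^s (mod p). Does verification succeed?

Left side g^H mod p:
515^2 = 265225 ≡ 107
515^4 ≡ 107^2 = 11449 ≡ 348
515^8 ≡ 348^2 = 121104 ≡ 299
515^16 ≡ 299^2 = 89401 ≡ 593
515^32 ≡ 593^2 = 351649 ≡ 335
515^64 ≡ 335^2 = 112225 ≡ 562
114 = 64 + 32 + 16 + 2, so 515^114 ≡ 562·335·593·107 ≡ 458 (mod 653)
Right side y^r · r^s mod p:
587^2 = 344569 ≡ 438
587^4 ≡ 438^2 = 191844 ≡ 515
587^8 ≡ 515^2 = 265225 ≡ 107
587^16 ≡ 107^2 = 11449 ≡ 348
587^32 ≡ 348^2 = 121104 ≡ 299
587^64 ≡ 299^2 = 89401 ≡ 593
587^128 ≡ 593^2 = 351649 ≡ 335
587^256 ≡ 335^2 = 112225 ≡ 562
312 = 256 + 32 + 16 + 8, so 587^312 ≡ 562·299·348·107 ≡ 643 (mod 653)
312^2 = 97344 ≡ 47
312^4 ≡ 47^2 = 2209 ≡ 250
312^8 ≡ 250^2 = 62500 ≡ 465
312^16 ≡ 465^2 = 216225 ≡ 82
312^32 ≡ 82^2 = 6724 ≡ 194
312^64 ≡ 194^2 = 37636 ≡ 415
312^128 ≡ 415^2 = 172225 ≡ 486
312^256 ≡ 486^2 = 236196 ≡ 463
478 = 256 + 128 + 64 + 16 + 8 + 4 + 2, so 312^478 ≡ 463·486·415·82·465·250·47 ≡ 346 (mod 653)
643·346 = 222478 ≡ 458 (mod 653)
458 ≡ 458 (mod 653), so the signature is genuine.

passes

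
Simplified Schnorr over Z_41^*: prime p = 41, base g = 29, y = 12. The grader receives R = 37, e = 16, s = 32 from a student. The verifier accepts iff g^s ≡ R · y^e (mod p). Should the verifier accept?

accept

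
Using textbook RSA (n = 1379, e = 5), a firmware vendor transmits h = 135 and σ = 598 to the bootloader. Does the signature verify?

does not verify

σ^2 ≡ 598^2 = 357604 ≡ 443
σ^4 ≡ 443^2 = 196249 ≡ 431
5 = 4 + 1, so σ^5 ≡ 431·598 ≡ 1244 (mod 1379)
1244 ≠ 135, so verification fails.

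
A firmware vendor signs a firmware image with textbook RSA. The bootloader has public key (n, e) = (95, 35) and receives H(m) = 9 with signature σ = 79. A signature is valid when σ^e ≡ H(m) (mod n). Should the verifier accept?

reject

σ^2 ≡ 79^2 = 6241 ≡ 66
σ^4 ≡ 66^2 = 4356 ≡ 81
σ^8 ≡ 81^2 = 6561 ≡ 6
σ^16 ≡ 6^2 = 36
σ^32 ≡ 36^2 = 1296 ≡ 61
35 = 32 + 2 + 1, so σ^35 ≡ 61·66·79 ≡ 89 (mod 95)
The recovered value 89 does not match the digest 9.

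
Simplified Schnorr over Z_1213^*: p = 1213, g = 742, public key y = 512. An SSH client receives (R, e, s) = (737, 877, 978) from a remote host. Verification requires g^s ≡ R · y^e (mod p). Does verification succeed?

fails

g^s mod p:
742^978 mod 1213 = 933
R · y^e mod p:
512^877 mod 1213 = 1196
737·1196 = 881452 ≡ 814 (mod 1213)
933 ≠ 814; the check fails.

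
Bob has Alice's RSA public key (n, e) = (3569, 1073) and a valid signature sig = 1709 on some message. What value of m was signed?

Squares mod 3569: sig^1≡1709, sig^2≡1239, sig^4≡451, sig^8≡3537, sig^16≡1024, sig^32≡2859, sig^64≡871, sig^128≡2013, sig^256≡1354, sig^512≡2419, sig^1024≡1970
1073 = 1024 + 32 + 16 + 1, so sig^1073 ≡ 1970·2859·1024·1709 ≡ 2115 (mod 3569)

2115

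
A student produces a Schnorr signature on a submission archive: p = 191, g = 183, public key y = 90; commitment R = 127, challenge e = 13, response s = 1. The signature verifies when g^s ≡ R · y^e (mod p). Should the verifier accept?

g^s mod p:
183^1 mod 191 = 183
R · y^e mod p:
90^2 = 8100 ≡ 78
90^4 ≡ 78^2 = 6084 ≡ 163
90^8 ≡ 163^2 = 26569 ≡ 20
13 = 8 + 4 + 1, so 90^13 ≡ 20·163·90 ≡ 24 (mod 191)
127·24 = 3048 ≡ 183 (mod 191)
183 ≡ 183 (mod 191); signature holds.

accept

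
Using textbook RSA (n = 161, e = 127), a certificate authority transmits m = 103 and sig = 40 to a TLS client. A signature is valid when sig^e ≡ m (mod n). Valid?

sig^2 ≡ 40^2 = 1600 ≡ 151
sig^4 ≡ 151^2 = 22801 ≡ 100
sig^8 ≡ 100^2 = 10000 ≡ 18
sig^16 ≡ 18^2 = 324 ≡ 2
sig^32 ≡ 2^2 = 4
sig^64 ≡ 4^2 = 16
127 = 64 + 32 + 16 + 8 + 4 + 2 + 1, so sig^127 ≡ 16·4·2·18·100·151·40 ≡ 103 (mod 161)
Since 103 equals the digest 103, verification succeeds.

yes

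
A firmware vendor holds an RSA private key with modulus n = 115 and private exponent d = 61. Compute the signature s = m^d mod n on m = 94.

64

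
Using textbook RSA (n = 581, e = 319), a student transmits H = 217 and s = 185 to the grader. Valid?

no

s^2 ≡ 185^2 = 34225 ≡ 527
s^4 ≡ 527^2 = 277729 ≡ 11
s^8 ≡ 11^2 = 121
s^16 ≡ 121^2 = 14641 ≡ 116
s^32 ≡ 116^2 = 13456 ≡ 93
s^64 ≡ 93^2 = 8649 ≡ 515
s^128 ≡ 515^2 = 265225 ≡ 289
s^256 ≡ 289^2 = 83521 ≡ 438
319 = 256 + 32 + 16 + 8 + 4 + 2 + 1, so s^319 ≡ 438·93·116·121·11·527·185 ≡ 73 (mod 581)
s^319 mod 581 = 73, but H = 217.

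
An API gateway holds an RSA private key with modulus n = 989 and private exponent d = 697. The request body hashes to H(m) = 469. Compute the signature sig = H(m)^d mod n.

604

Squares mod 989: (H(m))^1≡469, (H(m))^2≡403, (H(m))^4≡213, (H(m))^8≡864, (H(m))^16≡790, (H(m))^32≡41, (H(m))^64≡692, (H(m))^128≡188, (H(m))^256≡729, (H(m))^512≡348
697 = 512 + 128 + 32 + 16 + 8 + 1, so (H(m))^697 ≡ 348·188·41·790·864·469 ≡ 604 (mod 989)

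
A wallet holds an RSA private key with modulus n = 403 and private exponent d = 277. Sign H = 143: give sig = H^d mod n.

286

H^2 ≡ 143^2 = 20449 ≡ 299
H^4 ≡ 299^2 = 89401 ≡ 338
H^8 ≡ 338^2 = 114244 ≡ 195
H^16 ≡ 195^2 = 38025 ≡ 143
H^32 ≡ 143^2 = 20449 ≡ 299
H^64 ≡ 299^2 = 89401 ≡ 338
H^128 ≡ 338^2 = 114244 ≡ 195
H^256 ≡ 195^2 = 38025 ≡ 143
277 = 256 + 16 + 4 + 1, so H^277 ≡ 143·143·338·143 ≡ 286 (mod 403)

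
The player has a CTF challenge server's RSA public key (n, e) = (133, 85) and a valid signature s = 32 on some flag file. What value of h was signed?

53

Squares mod 133: s^1≡32, s^2≡93, s^4≡4, s^8≡16, s^16≡123, s^32≡100, s^64≡25
85 = 64 + 16 + 4 + 1, so s^85 ≡ 25·123·4·32 ≡ 53 (mod 133)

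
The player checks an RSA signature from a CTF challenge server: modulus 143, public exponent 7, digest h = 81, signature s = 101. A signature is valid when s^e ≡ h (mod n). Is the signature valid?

invalid

s^2 ≡ 101^2 = 10201 ≡ 48
s^4 ≡ 48^2 = 2304 ≡ 16
7 = 4 + 2 + 1, so s^7 ≡ 16·48·101 ≡ 62 (mod 143)
62 ≠ 81, so verification fails.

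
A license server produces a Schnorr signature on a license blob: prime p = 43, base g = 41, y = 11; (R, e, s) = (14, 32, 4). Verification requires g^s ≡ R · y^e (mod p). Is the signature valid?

invalid

g^s mod p:
41^2 = 1681 ≡ 4
41^4 ≡ 4^2 = 16
R · y^e mod p:
11^2 = 121 ≡ 35
11^4 ≡ 35^2 = 1225 ≡ 21
11^8 ≡ 21^2 = 441 ≡ 11
11^16 ≡ 11^2 = 121 ≡ 35
11^32 ≡ 35^2 = 1225 ≡ 21
14·21 = 294 ≡ 36 (mod 43)
16 ≠ 36; the check fails.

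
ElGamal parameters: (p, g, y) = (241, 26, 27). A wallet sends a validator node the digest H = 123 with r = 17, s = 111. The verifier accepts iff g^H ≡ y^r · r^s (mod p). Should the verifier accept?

reject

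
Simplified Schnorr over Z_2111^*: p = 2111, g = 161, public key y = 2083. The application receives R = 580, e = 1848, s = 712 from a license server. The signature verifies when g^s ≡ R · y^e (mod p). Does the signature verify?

g^s mod p:
161^2 = 25921 ≡ 589
161^4 ≡ 589^2 = 346921 ≡ 717
161^8 ≡ 717^2 = 514089 ≡ 1116
161^16 ≡ 1116^2 = 1245456 ≡ 2077
161^32 ≡ 2077^2 = 4313929 ≡ 1156
161^64 ≡ 1156^2 = 1336336 ≡ 73
161^128 ≡ 73^2 = 5329 ≡ 1107
161^256 ≡ 1107^2 = 1225449 ≡ 1069
161^512 ≡ 1069^2 = 1142761 ≡ 710
712 = 512 + 128 + 64 + 8, so 161^712 ≡ 710·1107·73·1116 ≡ 989 (mod 2111)
R · y^e mod p:
2083^2 = 4338889 ≡ 784
2083^4 ≡ 784^2 = 614656 ≡ 355
2083^8 ≡ 355^2 = 126025 ≡ 1476
2083^16 ≡ 1476^2 = 2178576 ≡ 24
2083^32 ≡ 24^2 = 576
2083^64 ≡ 576^2 = 331776 ≡ 349
2083^128 ≡ 349^2 = 121801 ≡ 1474
2083^256 ≡ 1474^2 = 2172676 ≡ 457
2083^512 ≡ 457^2 = 208849 ≡ 1971
2083^1024 ≡ 1971^2 = 3884841 ≡ 601
1848 = 1024 + 512 + 256 + 32 + 16 + 8, so 2083^1848 ≡ 601·1971·457·576·24·1476 ≡ 512 (mod 2111)
580·512 = 296960 ≡ 1420 (mod 2111)
989 ≠ 1420; the check fails.

does not verify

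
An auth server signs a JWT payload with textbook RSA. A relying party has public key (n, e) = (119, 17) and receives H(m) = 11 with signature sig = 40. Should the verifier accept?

reject

sig^2 ≡ 40^2 = 1600 ≡ 53
sig^4 ≡ 53^2 = 2809 ≡ 72
sig^8 ≡ 72^2 = 5184 ≡ 67
sig^16 ≡ 67^2 = 4489 ≡ 86
17 = 16 + 1, so sig^17 ≡ 86·40 ≡ 108 (mod 119)
sig^17 mod 119 = 108, but H(m) = 11.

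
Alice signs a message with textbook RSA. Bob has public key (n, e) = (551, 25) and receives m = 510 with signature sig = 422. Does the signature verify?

does not verify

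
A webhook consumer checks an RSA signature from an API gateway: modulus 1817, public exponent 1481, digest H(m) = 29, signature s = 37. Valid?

s^2 ≡ 37^2 = 1369
s^4 ≡ 1369^2 = 1874161 ≡ 834
s^8 ≡ 834^2 = 695556 ≡ 1462
s^16 ≡ 1462^2 = 2137444 ≡ 652
s^32 ≡ 652^2 = 425104 ≡ 1743
s^64 ≡ 1743^2 = 3038049 ≡ 25
s^128 ≡ 25^2 = 625
s^256 ≡ 625^2 = 390625 ≡ 1787
s^512 ≡ 1787^2 = 3193369 ≡ 900
s^1024 ≡ 900^2 = 810000 ≡ 1435
1481 = 1024 + 256 + 128 + 64 + 8 + 1, so s^1481 ≡ 1435·1787·625·25·1462·37 ≡ 916 (mod 1817)
916 ≠ 29, so verification fails.

no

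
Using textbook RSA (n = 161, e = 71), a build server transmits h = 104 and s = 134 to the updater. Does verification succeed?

fails

s^2 ≡ 134^2 = 17956 ≡ 85
s^4 ≡ 85^2 = 7225 ≡ 141
s^8 ≡ 141^2 = 19881 ≡ 78
s^16 ≡ 78^2 = 6084 ≡ 127
s^32 ≡ 127^2 = 16129 ≡ 29
s^64 ≡ 29^2 = 841 ≡ 36
71 = 64 + 4 + 2 + 1, so s^71 ≡ 36·141·85·134 ≡ 57 (mod 161)
s^71 mod 161 = 57, but h = 104.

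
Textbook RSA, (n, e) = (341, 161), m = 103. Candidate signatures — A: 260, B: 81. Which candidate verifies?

B

Candidate A: 260^2 = 67600 ≡ 82; 260^4 ≡ 82^2 = 6724 ≡ 245; 260^8 ≡ 245^2 = 60025 ≡ 9; 260^16 ≡ 9^2 = 81; 260^32 ≡ 81^2 = 6561 ≡ 82; 260^64 ≡ 82^2 = 6724 ≡ 245; 260^128 ≡ 245^2 = 60025 ≡ 9; 161 = 128 + 32 + 1, so 260^161 ≡ 9·82·260 ≡ 238 (mod 341)
Candidate B: 81^2 = 6561 ≡ 82; 81^4 ≡ 82^2 = 6724 ≡ 245; 81^8 ≡ 245^2 = 60025 ≡ 9; 81^16 ≡ 9^2 = 81; 81^32 ≡ 81^2 = 6561 ≡ 82; 81^64 ≡ 82^2 = 6724 ≡ 245; 81^128 ≡ 245^2 = 60025 ≡ 9; 161 = 128 + 32 + 1, so 81^161 ≡ 9·82·81 ≡ 103 (mod 341)
  → matches m = 103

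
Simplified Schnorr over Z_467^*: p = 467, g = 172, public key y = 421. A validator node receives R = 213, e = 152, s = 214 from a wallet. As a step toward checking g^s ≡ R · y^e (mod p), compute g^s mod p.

122

Squares mod 467: 172^1≡172, 172^2≡163, 172^4≡417, 172^8≡165, 172^16≡139, 172^32≡174, 172^64≡388, 172^128≡170
214 = 128 + 64 + 16 + 4 + 2, so 172^214 ≡ 170·388·139·417·163 ≡ 122 (mod 467)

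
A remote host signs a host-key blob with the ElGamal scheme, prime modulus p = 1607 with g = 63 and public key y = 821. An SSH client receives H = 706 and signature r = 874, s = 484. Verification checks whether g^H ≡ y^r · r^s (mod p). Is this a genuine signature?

Left side g^H mod p:
Squares mod 1607: 63^1≡63, 63^2≡755, 63^4≡1147, 63^8≡1083, 63^16≡1386, 63^32≡631, 63^64≡1232, 63^128≡816, 63^256≡558, 63^512≡1213
706 = 512 + 128 + 64 + 2, so 63^706 ≡ 1213·816·1232·755 ≡ 1546 (mod 1607)
Right side y^r · r^s mod p:
Squares mod 1607: 821^1≡821, 821^2≡708, 821^4≡1487, 821^8≡1544, 821^16≡755, 821^32≡1147, 821^64≡1083, 821^128≡1386, 821^256≡631, 821^512≡1232
874 = 512 + 256 + 64 + 32 + 8 + 2, so 821^874 ≡ 1232·631·1083·1147·1544·708 ≡ 1565 (mod 1607)
Squares mod 1607: 874^1≡874, 874^2≡551, 874^4≡1485, 874^8≡421, 874^16≡471, 874^32≡75, 874^64≡804, 874^128≡402, 874^256≡904
484 = 256 + 128 + 64 + 32 + 4, so 874^484 ≡ 904·402·804·75·1485 ≡ 958 (mod 1607)
1565·958 = 1499270 ≡ 1546 (mod 1607)
1546 ≡ 1546 (mod 1607), so the signature is genuine.

genuine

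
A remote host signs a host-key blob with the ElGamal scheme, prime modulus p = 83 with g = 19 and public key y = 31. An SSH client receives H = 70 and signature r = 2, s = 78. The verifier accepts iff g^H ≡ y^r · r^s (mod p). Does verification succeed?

fails

Left side g^H mod p:
19^2 = 361 ≡ 29
19^4 ≡ 29^2 = 841 ≡ 11
19^8 ≡ 11^2 = 121 ≡ 38
19^16 ≡ 38^2 = 1444 ≡ 33
19^32 ≡ 33^2 = 1089 ≡ 10
19^64 ≡ 10^2 = 100 ≡ 17
70 = 64 + 4 + 2, so 19^70 ≡ 17·11·29 ≡ 28 (mod 83)
Right side y^r · r^s mod p:
31^2 = 961 ≡ 48
2^2 = 4
2^4 ≡ 4^2 = 16
2^8 ≡ 16^2 = 256 ≡ 7
2^16 ≡ 7^2 = 49
2^32 ≡ 49^2 = 2401 ≡ 77
2^64 ≡ 77^2 = 5929 ≡ 36
78 = 64 + 8 + 4 + 2, so 2^78 ≡ 36·7·16·4 ≡ 26 (mod 83)
48·26 = 1248 ≡ 3 (mod 83)
28 ≠ 3, so verification fails.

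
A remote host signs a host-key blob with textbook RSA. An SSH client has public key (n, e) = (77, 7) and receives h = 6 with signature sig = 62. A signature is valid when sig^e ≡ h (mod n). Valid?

sig^2 ≡ 62^2 = 3844 ≡ 71
sig^4 ≡ 71^2 = 5041 ≡ 36
7 = 4 + 2 + 1, so sig^7 ≡ 36·71·62 ≡ 6 (mod 77)
sig^7 mod 77 = 6 matches h.

yes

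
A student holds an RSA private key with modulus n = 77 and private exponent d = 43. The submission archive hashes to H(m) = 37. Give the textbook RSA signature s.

(H(m))^2 ≡ 37^2 = 1369 ≡ 60
(H(m))^4 ≡ 60^2 = 3600 ≡ 58
(H(m))^8 ≡ 58^2 = 3364 ≡ 53
(H(m))^16 ≡ 53^2 = 2809 ≡ 37
(H(m))^32 ≡ 37^2 = 1369 ≡ 60
43 = 32 + 8 + 2 + 1, so (H(m))^43 ≡ 60·53·60·37 ≡ 9 (mod 77)

9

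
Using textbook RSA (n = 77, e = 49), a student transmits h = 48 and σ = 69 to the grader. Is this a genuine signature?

genuine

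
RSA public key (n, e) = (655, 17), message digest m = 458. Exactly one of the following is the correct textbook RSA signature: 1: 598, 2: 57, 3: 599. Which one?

Candidate 1: Squares mod 655: 598^1≡598, 598^2≡629, 598^4≡21, 598^8≡441, 598^16≡601; 17 = 16 + 1, so 598^17 ≡ 601·598 ≡ 458 (mod 655)
  → matches m = 458
Candidate 2: Squares mod 655: 57^1≡57, 57^2≡629, 57^4≡21, 57^8≡441, 57^16≡601; 17 = 16 + 1, so 57^17 ≡ 601·57 ≡ 197 (mod 655)
Candidate 3: Squares mod 655: 599^1≡599, 599^2≡516, 599^4≡326, 599^8≡166, 599^16≡46; 17 = 16 + 1, so 599^17 ≡ 46·599 ≡ 44 (mod 655)

1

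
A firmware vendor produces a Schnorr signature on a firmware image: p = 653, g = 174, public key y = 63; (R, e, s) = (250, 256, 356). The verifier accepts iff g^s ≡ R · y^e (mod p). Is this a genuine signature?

genuine

g^s mod p:
174^356 mod 653 = 51
R · y^e mod p:
63^256 mod 653 = 217
250·217 = 54250 ≡ 51 (mod 653)
51 ≡ 51 (mod 653); signature holds.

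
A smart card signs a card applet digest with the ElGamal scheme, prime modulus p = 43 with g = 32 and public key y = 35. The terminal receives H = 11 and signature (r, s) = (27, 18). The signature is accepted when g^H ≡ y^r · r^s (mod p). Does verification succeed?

fails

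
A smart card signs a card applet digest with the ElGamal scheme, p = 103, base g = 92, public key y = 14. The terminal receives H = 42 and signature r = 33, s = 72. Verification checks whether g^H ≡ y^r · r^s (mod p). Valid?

Left side g^H mod p:
92^2 = 8464 ≡ 18
92^4 ≡ 18^2 = 324 ≡ 15
92^8 ≡ 15^2 = 225 ≡ 19
92^16 ≡ 19^2 = 361 ≡ 52
92^32 ≡ 52^2 = 2704 ≡ 26
42 = 32 + 8 + 2, so 92^42 ≡ 26·19·18 ≡ 34 (mod 103)
Right side y^r · r^s mod p:
14^2 = 196 ≡ 93
14^4 ≡ 93^2 = 8649 ≡ 100
14^8 ≡ 100^2 = 10000 ≡ 9
14^16 ≡ 9^2 = 81
14^32 ≡ 81^2 = 6561 ≡ 72
33 = 32 + 1, so 14^33 ≡ 72·14 ≡ 81 (mod 103)
33^2 = 1089 ≡ 59
33^4 ≡ 59^2 = 3481 ≡ 82
33^8 ≡ 82^2 = 6724 ≡ 29
33^16 ≡ 29^2 = 841 ≡ 17
33^32 ≡ 17^2 = 289 ≡ 83
33^64 ≡ 83^2 = 6889 ≡ 91
72 = 64 + 8, so 33^72 ≡ 91·29 ≡ 64 (mod 103)
81·64 = 5184 ≡ 34 (mod 103)
34 ≡ 34 (mod 103), so the signature is genuine.

yes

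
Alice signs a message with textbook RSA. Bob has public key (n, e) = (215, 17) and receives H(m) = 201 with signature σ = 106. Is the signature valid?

Squares mod 215: σ^1≡106, σ^2≡56, σ^4≡126, σ^8≡181, σ^16≡81
17 = 16 + 1, so σ^17 ≡ 81·106 ≡ 201 (mod 215)
Since 201 equals the digest 201, verification succeeds.

valid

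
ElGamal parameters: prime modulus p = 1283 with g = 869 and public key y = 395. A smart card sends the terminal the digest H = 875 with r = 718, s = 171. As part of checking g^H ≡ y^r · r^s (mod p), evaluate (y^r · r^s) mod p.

58

395^2 = 156025 ≡ 782
395^4 ≡ 782^2 = 611524 ≡ 816
395^8 ≡ 816^2 = 665856 ≡ 1262
395^16 ≡ 1262^2 = 1592644 ≡ 441
395^32 ≡ 441^2 = 194481 ≡ 748
395^64 ≡ 748^2 = 559504 ≡ 116
395^128 ≡ 116^2 = 13456 ≡ 626
395^256 ≡ 626^2 = 391876 ≡ 561
395^512 ≡ 561^2 = 314721 ≡ 386
718 = 512 + 128 + 64 + 8 + 4 + 2, so 395^718 ≡ 386·626·116·1262·816·782 ≡ 103 (mod 1283)
718^2 = 515524 ≡ 1041
718^4 ≡ 1041^2 = 1083681 ≡ 829
718^8 ≡ 829^2 = 687241 ≡ 836
718^16 ≡ 836^2 = 698896 ≡ 944
718^32 ≡ 944^2 = 891136 ≡ 734
718^64 ≡ 734^2 = 538756 ≡ 1179
718^128 ≡ 1179^2 = 1390041 ≡ 552
171 = 128 + 32 + 8 + 2 + 1, so 718^171 ≡ 552·734·836·1041·718 ≡ 1159 (mod 1283)
y^r · r^s ≡ 103·1159 = 119377 ≡ 58 (mod 1283)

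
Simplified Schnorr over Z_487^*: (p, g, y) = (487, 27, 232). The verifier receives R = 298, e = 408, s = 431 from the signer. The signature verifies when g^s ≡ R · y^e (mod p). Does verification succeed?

passes

g^s mod p:
27^431 mod 487 = 298
R · y^e mod p:
232^408 mod 487 = 1
298·1 = 298 ≡ 298 (mod 487)
298 ≡ 298 (mod 487); signature holds.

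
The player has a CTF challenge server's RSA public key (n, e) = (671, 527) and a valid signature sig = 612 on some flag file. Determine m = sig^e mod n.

sig^2 ≡ 612^2 = 374544 ≡ 126
sig^4 ≡ 126^2 = 15876 ≡ 443
sig^8 ≡ 443^2 = 196249 ≡ 317
sig^16 ≡ 317^2 = 100489 ≡ 510
sig^32 ≡ 510^2 = 260100 ≡ 423
sig^64 ≡ 423^2 = 178929 ≡ 443
sig^128 ≡ 443^2 = 196249 ≡ 317
sig^256 ≡ 317^2 = 100489 ≡ 510
sig^512 ≡ 510^2 = 260100 ≡ 423
527 = 512 + 8 + 4 + 2 + 1, so sig^527 ≡ 423·317·443·126·612 ≡ 17 (mod 671)

17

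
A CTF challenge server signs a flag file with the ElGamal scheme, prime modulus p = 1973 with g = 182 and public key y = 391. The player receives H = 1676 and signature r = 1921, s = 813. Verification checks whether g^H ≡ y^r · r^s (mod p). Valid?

yes

Left side g^H mod p:
Squares mod 1973: 182^1≡182, 182^2≡1556, 182^4≡265, 182^8≡1170, 182^16≡1611, 182^32≡826, 182^64≡1591, 182^128≡1895, 182^256≡165, 182^512≡1576, 182^1024≡1742
1676 = 1024 + 512 + 128 + 8 + 4, so 182^1676 ≡ 1742·1576·1895·1170·265 ≡ 881 (mod 1973)
Right side y^r · r^s mod p:
Squares mod 1973: 391^1≡391, 391^2≡960, 391^4≡209, 391^8≡275, 391^16≡651, 391^32≡1579, 391^64≡1342, 391^128≡1588, 391^256≡250, 391^512≡1337, 391^1024≡31
1921 = 1024 + 512 + 256 + 128 + 1, so 391^1921 ≡ 31·1337·250·1588·391 ≡ 1366 (mod 1973)
Squares mod 1973: 1921^1≡1921, 1921^2≡731, 1921^4≡1651, 1921^8≡1088, 1921^16≡1917, 1921^32≡1163, 1921^64≡1064, 1921^128≡1567, 1921^256≡1077, 1921^512≡1778
813 = 512 + 256 + 32 + 8 + 4 + 1, so 1921^813 ≡ 1778·1077·1163·1088·1651·1921 ≡ 1588 (mod 1973)
1366·1588 = 2169208 ≡ 881 (mod 1973)
881 ≡ 881 (mod 1973), so the signature is genuine.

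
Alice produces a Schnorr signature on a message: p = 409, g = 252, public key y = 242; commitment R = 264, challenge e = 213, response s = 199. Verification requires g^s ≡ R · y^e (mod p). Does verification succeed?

passes

g^s mod p:
252^199 mod 409 = 189
R · y^e mod p:
242^213 mod 409 = 340
264·340 = 89760 ≡ 189 (mod 409)
189 ≡ 189 (mod 409); signature holds.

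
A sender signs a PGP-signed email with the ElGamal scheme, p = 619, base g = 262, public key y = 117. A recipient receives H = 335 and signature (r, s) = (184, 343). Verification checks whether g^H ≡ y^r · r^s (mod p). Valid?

Left side g^H mod p:
262^2 = 68644 ≡ 554
262^4 ≡ 554^2 = 306916 ≡ 511
262^8 ≡ 511^2 = 261121 ≡ 522
262^16 ≡ 522^2 = 272484 ≡ 124
262^32 ≡ 124^2 = 15376 ≡ 520
262^64 ≡ 520^2 = 270400 ≡ 516
262^128 ≡ 516^2 = 266256 ≡ 86
262^256 ≡ 86^2 = 7396 ≡ 587
335 = 256 + 64 + 8 + 4 + 2 + 1, so 262^335 ≡ 587·516·522·511·554·262 ≡ 596 (mod 619)
Right side y^r · r^s mod p:
117^2 = 13689 ≡ 71
117^4 ≡ 71^2 = 5041 ≡ 89
117^8 ≡ 89^2 = 7921 ≡ 493
117^16 ≡ 493^2 = 243049 ≡ 401
117^32 ≡ 401^2 = 160801 ≡ 480
117^64 ≡ 480^2 = 230400 ≡ 132
117^128 ≡ 132^2 = 17424 ≡ 92
184 = 128 + 32 + 16 + 8, so 117^184 ≡ 92·480·401·493 ≡ 51 (mod 619)
184^2 = 33856 ≡ 430
184^4 ≡ 430^2 = 184900 ≡ 438
184^8 ≡ 438^2 = 191844 ≡ 573
184^16 ≡ 573^2 = 328329 ≡ 259
184^32 ≡ 259^2 = 67081 ≡ 229
184^64 ≡ 229^2 = 52441 ≡ 445
184^128 ≡ 445^2 = 198025 ≡ 564
184^256 ≡ 564^2 = 318096 ≡ 549
343 = 256 + 64 + 16 + 4 + 2 + 1, so 184^343 ≡ 549·445·259·438·430·184 ≡ 570 (mod 619)
51·570 = 29070 ≡ 596 (mod 619)
596 ≡ 596 (mod 619), so the signature is genuine.

yes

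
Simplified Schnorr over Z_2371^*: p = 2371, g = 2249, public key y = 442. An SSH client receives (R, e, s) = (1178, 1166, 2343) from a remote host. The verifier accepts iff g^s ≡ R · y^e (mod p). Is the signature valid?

g^s mod p:
2249^2 = 5058001 ≡ 658
2249^4 ≡ 658^2 = 432964 ≡ 1442
2249^8 ≡ 1442^2 = 2079364 ≡ 2368
2249^16 ≡ 2368^2 = 5607424 ≡ 9
2249^32 ≡ 9^2 = 81
2249^64 ≡ 81^2 = 6561 ≡ 1819
2249^128 ≡ 1819^2 = 3308761 ≡ 1216
2249^256 ≡ 1216^2 = 1478656 ≡ 1523
2249^512 ≡ 1523^2 = 2319529 ≡ 691
2249^1024 ≡ 691^2 = 477481 ≡ 910
2249^2048 ≡ 910^2 = 828100 ≡ 621
2343 = 2048 + 256 + 32 + 4 + 2 + 1, so 2249^2343 ≡ 621·1523·81·1442·658·2249 ≡ 404 (mod 2371)
R · y^e mod p:
442^2 = 195364 ≡ 942
442^4 ≡ 942^2 = 887364 ≡ 610
442^8 ≡ 610^2 = 372100 ≡ 2224
442^16 ≡ 2224^2 = 4946176 ≡ 270
442^32 ≡ 270^2 = 72900 ≡ 1770
442^64 ≡ 1770^2 = 3132900 ≡ 809
442^128 ≡ 809^2 = 654481 ≡ 85
442^256 ≡ 85^2 = 7225 ≡ 112
442^512 ≡ 112^2 = 12544 ≡ 689
442^1024 ≡ 689^2 = 474721 ≡ 521
1166 = 1024 + 128 + 8 + 4 + 2, so 442^1166 ≡ 521·85·2224·610·942 ≡ 2001 (mod 2371)
1178·2001 = 2357178 ≡ 404 (mod 2371)
404 ≡ 404 (mod 2371); signature holds.

valid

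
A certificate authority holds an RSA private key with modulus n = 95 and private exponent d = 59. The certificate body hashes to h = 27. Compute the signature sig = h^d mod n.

h^2 ≡ 27^2 = 729 ≡ 64
h^4 ≡ 64^2 = 4096 ≡ 11
h^8 ≡ 11^2 = 121 ≡ 26
h^16 ≡ 26^2 = 676 ≡ 11
h^32 ≡ 11^2 = 121 ≡ 26
59 = 32 + 16 + 8 + 2 + 1, so h^59 ≡ 26·11·26·64·27 ≡ 88 (mod 95)

88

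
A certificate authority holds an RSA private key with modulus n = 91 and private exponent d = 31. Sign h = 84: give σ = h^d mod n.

7

h^31 mod 91 = 7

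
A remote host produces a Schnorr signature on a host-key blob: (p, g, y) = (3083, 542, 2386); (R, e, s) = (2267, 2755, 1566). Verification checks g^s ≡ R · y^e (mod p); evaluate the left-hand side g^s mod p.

Squares mod 3083: 542^1≡542, 542^2≡879, 542^4≡1891, 542^8≡2684, 542^16≡1968, 542^32≡776, 542^64≡991, 542^128≡1687, 542^256≡360, 542^512≡114, 542^1024≡664
1566 = 1024 + 512 + 16 + 8 + 4 + 2, so 542^1566 ≡ 664·114·1968·2684·1891·879 ≡ 3009 (mod 3083)

3009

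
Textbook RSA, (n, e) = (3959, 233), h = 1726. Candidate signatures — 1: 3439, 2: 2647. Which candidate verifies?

2

Candidate 1: 3439^2 = 11826721 ≡ 1188; 3439^4 ≡ 1188^2 = 1411344 ≡ 1940; 3439^8 ≡ 1940^2 = 3763600 ≡ 2550; 3439^16 ≡ 2550^2 = 6502500 ≡ 1822; 3439^32 ≡ 1822^2 = 3319684 ≡ 2042; 3439^64 ≡ 2042^2 = 4169764 ≡ 937; 3439^128 ≡ 937^2 = 877969 ≡ 3030; 233 = 128 + 64 + 32 + 8 + 1, so 3439^233 ≡ 3030·937·2042·2550·3439 ≡ 2128 (mod 3959)
Candidate 2: 2647^2 = 7006609 ≡ 3138; 2647^4 ≡ 3138^2 = 9847044 ≡ 1011; 2647^8 ≡ 1011^2 = 1022121 ≡ 699; 2647^16 ≡ 699^2 = 488601 ≡ 1644; 2647^32 ≡ 1644^2 = 2702736 ≡ 2698; 2647^64 ≡ 2698^2 = 7279204 ≡ 2562; 2647^128 ≡ 2562^2 = 6563844 ≡ 3781; 233 = 128 + 64 + 32 + 8 + 1, so 2647^233 ≡ 3781·2562·2698·699·2647 ≡ 1726 (mod 3959)
  → matches h = 1726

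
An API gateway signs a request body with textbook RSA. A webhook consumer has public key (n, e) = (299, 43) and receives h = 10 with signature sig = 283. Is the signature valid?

Squares mod 299: sig^1≡283, sig^2≡256, sig^4≡55, sig^8≡35, sig^16≡29, sig^32≡243
43 = 32 + 8 + 2 + 1, so sig^43 ≡ 243·35·256·283 ≡ 10 (mod 299)
Since 10 equals the digest 10, verification succeeds.

valid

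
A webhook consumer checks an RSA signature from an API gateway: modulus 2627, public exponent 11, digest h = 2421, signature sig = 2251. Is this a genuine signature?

forged

sig^2 ≡ 2251^2 = 5067001 ≡ 2145
sig^4 ≡ 2145^2 = 4601025 ≡ 1148
sig^8 ≡ 1148^2 = 1317904 ≡ 1777
11 = 8 + 2 + 1, so sig^11 ≡ 1777·2145·2251 ≡ 80 (mod 2627)
The recovered value 80 does not match the digest 2421.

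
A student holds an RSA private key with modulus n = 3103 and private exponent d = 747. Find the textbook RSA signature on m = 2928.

1478

Squares mod 3103: m^1≡2928, m^2≡2698, m^4≡2669, m^8≡2176, m^16≡2901, m^32≡465, m^64≡2118, m^128≡2089, m^256≡1103, m^512≡233
747 = 512 + 128 + 64 + 32 + 8 + 2 + 1, so m^747 ≡ 233·2089·2118·465·2176·2698·2928 ≡ 1478 (mod 3103)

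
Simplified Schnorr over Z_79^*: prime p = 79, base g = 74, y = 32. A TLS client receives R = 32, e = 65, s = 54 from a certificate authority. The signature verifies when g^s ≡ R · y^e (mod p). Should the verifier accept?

accept

g^s mod p:
74^2 = 5476 ≡ 25
74^4 ≡ 25^2 = 625 ≡ 72
74^8 ≡ 72^2 = 5184 ≡ 49
74^16 ≡ 49^2 = 2401 ≡ 31
74^32 ≡ 31^2 = 961 ≡ 13
54 = 32 + 16 + 4 + 2, so 74^54 ≡ 13·31·72·25 ≡ 22 (mod 79)
R · y^e mod p:
32^2 = 1024 ≡ 76
32^4 ≡ 76^2 = 5776 ≡ 9
32^8 ≡ 9^2 = 81 ≡ 2
32^16 ≡ 2^2 = 4
32^32 ≡ 4^2 = 16
32^64 ≡ 16^2 = 256 ≡ 19
65 = 64 + 1, so 32^65 ≡ 19·32 ≡ 55 (mod 79)
32·55 = 1760 ≡ 22 (mod 79)
22 ≡ 22 (mod 79); signature holds.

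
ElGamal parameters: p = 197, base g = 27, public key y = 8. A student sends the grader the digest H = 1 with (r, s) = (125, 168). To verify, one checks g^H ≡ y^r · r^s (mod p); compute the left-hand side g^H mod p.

27

27^1 mod 197 = 27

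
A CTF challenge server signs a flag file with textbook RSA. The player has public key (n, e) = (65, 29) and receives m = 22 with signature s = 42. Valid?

yes

Squares mod 65: s^1≡42, s^2≡9, s^4≡16, s^8≡61, s^16≡16
29 = 16 + 8 + 4 + 1, so s^29 ≡ 16·61·16·42 ≡ 22 (mod 65)
s^29 mod 65 = 22 matches m.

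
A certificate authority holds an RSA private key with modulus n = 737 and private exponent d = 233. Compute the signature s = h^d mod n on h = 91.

643

h^2 ≡ 91^2 = 8281 ≡ 174
h^4 ≡ 174^2 = 30276 ≡ 59
h^8 ≡ 59^2 = 3481 ≡ 533
h^16 ≡ 533^2 = 284089 ≡ 344
h^32 ≡ 344^2 = 118336 ≡ 416
h^64 ≡ 416^2 = 173056 ≡ 598
h^128 ≡ 598^2 = 357604 ≡ 159
233 = 128 + 64 + 32 + 8 + 1, so h^233 ≡ 159·598·416·533·91 ≡ 643 (mod 737)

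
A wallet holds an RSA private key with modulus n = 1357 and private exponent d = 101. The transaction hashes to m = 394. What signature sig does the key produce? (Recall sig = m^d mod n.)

Squares mod 1357: m^1≡394, m^2≡538, m^4≡403, m^8≡926, m^16≡1209, m^32≡192, m^64≡225
101 = 64 + 32 + 4 + 1, so m^101 ≡ 225·192·403·394 ≡ 1159 (mod 1357)

1159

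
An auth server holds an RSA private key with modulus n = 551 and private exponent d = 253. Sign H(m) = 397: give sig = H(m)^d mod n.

397

(H(m))^2 ≡ 397^2 = 157609 ≡ 23
(H(m))^4 ≡ 23^2 = 529
(H(m))^8 ≡ 529^2 = 279841 ≡ 484
(H(m))^16 ≡ 484^2 = 234256 ≡ 81
(H(m))^32 ≡ 81^2 = 6561 ≡ 500
(H(m))^64 ≡ 500^2 = 250000 ≡ 397
(H(m))^128 ≡ 397^2 = 157609 ≡ 23
253 = 128 + 64 + 32 + 16 + 8 + 4 + 1, so (H(m))^253 ≡ 23·397·500·81·484·529·397 ≡ 397 (mod 551)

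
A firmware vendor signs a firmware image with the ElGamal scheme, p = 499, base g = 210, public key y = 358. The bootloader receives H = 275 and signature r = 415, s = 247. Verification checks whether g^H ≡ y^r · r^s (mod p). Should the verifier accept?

reject

Left side g^H mod p:
210^2 = 44100 ≡ 188
210^4 ≡ 188^2 = 35344 ≡ 414
210^8 ≡ 414^2 = 171396 ≡ 239
210^16 ≡ 239^2 = 57121 ≡ 235
210^32 ≡ 235^2 = 55225 ≡ 335
210^64 ≡ 335^2 = 112225 ≡ 449
210^128 ≡ 449^2 = 201601 ≡ 5
210^256 ≡ 5^2 = 25
275 = 256 + 16 + 2 + 1, so 210^275 ≡ 25·235·188·210 ≡ 319 (mod 499)
Right side y^r · r^s mod p:
358^2 = 128164 ≡ 420
358^4 ≡ 420^2 = 176400 ≡ 253
358^8 ≡ 253^2 = 64009 ≡ 137
358^16 ≡ 137^2 = 18769 ≡ 306
358^32 ≡ 306^2 = 93636 ≡ 323
358^64 ≡ 323^2 = 104329 ≡ 38
358^128 ≡ 38^2 = 1444 ≡ 446
358^256 ≡ 446^2 = 198916 ≡ 314
415 = 256 + 128 + 16 + 8 + 4 + 2 + 1, so 358^415 ≡ 314·446·306·137·253·420·358 ≡ 139 (mod 499)
415^2 = 172225 ≡ 70
415^4 ≡ 70^2 = 4900 ≡ 409
415^8 ≡ 409^2 = 167281 ≡ 116
415^16 ≡ 116^2 = 13456 ≡ 482
415^32 ≡ 482^2 = 232324 ≡ 289
415^64 ≡ 289^2 = 83521 ≡ 188
415^128 ≡ 188^2 = 35344 ≡ 414
247 = 128 + 64 + 32 + 16 + 4 + 2 + 1, so 415^247 ≡ 414·188·289·482·409·70·415 ≡ 278 (mod 499)
139·278 = 38642 ≡ 219 (mod 499)
319 ≠ 219, so verification fails.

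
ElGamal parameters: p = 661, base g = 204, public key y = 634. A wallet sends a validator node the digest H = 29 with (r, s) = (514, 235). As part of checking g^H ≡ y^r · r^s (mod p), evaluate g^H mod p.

204^2 = 41616 ≡ 634
204^4 ≡ 634^2 = 401956 ≡ 68
204^8 ≡ 68^2 = 4624 ≡ 658
204^16 ≡ 658^2 = 432964 ≡ 9
29 = 16 + 8 + 4 + 1, so 204^29 ≡ 9·658·68·204 ≡ 243 (mod 661)

243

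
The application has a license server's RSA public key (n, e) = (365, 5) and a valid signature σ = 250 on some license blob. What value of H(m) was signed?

230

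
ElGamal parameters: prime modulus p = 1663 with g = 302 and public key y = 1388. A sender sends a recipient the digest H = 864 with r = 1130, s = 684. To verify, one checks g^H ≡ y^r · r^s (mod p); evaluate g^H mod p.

302^2 = 91204 ≡ 1402
302^4 ≡ 1402^2 = 1965604 ≡ 1601
302^8 ≡ 1601^2 = 2563201 ≡ 518
302^16 ≡ 518^2 = 268324 ≡ 581
302^32 ≡ 581^2 = 337561 ≡ 1635
302^64 ≡ 1635^2 = 2673225 ≡ 784
302^128 ≡ 784^2 = 614656 ≡ 1009
302^256 ≡ 1009^2 = 1018081 ≡ 325
302^512 ≡ 325^2 = 105625 ≡ 856
864 = 512 + 256 + 64 + 32, so 302^864 ≡ 856·325·784·1635 ≡ 141 (mod 1663)

141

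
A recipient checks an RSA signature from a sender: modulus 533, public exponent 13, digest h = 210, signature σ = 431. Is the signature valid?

valid

σ^2 ≡ 431^2 = 185761 ≡ 277
σ^4 ≡ 277^2 = 76729 ≡ 510
σ^8 ≡ 510^2 = 260100 ≡ 529
13 = 8 + 4 + 1, so σ^13 ≡ 529·510·431 ≡ 210 (mod 533)
210 = h, so the signature checks out.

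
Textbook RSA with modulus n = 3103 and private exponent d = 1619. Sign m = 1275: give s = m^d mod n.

1362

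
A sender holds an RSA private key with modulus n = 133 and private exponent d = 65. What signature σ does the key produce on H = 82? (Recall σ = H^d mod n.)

H^2 ≡ 82^2 = 6724 ≡ 74
H^4 ≡ 74^2 = 5476 ≡ 23
H^8 ≡ 23^2 = 529 ≡ 130
H^16 ≡ 130^2 = 16900 ≡ 9
H^32 ≡ 9^2 = 81
H^64 ≡ 81^2 = 6561 ≡ 44
65 = 64 + 1, so H^65 ≡ 44·82 ≡ 17 (mod 133)

17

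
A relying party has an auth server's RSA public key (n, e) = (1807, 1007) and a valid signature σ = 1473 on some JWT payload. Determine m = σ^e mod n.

σ^2 ≡ 1473^2 = 2169729 ≡ 1329
σ^4 ≡ 1329^2 = 1766241 ≡ 802
σ^8 ≡ 802^2 = 643204 ≡ 1719
σ^16 ≡ 1719^2 = 2954961 ≡ 516
σ^32 ≡ 516^2 = 266256 ≡ 627
σ^64 ≡ 627^2 = 393129 ≡ 1010
σ^128 ≡ 1010^2 = 1020100 ≡ 952
σ^256 ≡ 952^2 = 906304 ≡ 997
σ^512 ≡ 997^2 = 994009 ≡ 159
1007 = 512 + 256 + 128 + 64 + 32 + 8 + 4 + 2 + 1, so σ^1007 ≡ 159·997·952·1010·627·1719·802·1329·1473 ≡ 998 (mod 1807)

998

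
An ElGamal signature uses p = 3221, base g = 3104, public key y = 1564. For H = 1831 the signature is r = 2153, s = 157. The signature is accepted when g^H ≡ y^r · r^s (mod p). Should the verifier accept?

Left side g^H mod p:
3104^1831 mod 3221 = 2418
Right side y^r · r^s mod p:
1564^2153 mod 3221 = 36
2153^157 mod 3221 = 2673
36·2673 = 96228 ≡ 2819 (mod 3221)
2418 ≠ 2819, so verification fails.

reject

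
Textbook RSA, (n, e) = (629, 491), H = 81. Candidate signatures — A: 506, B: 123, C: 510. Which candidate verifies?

Candidate A: Squares mod 629: 506^1≡506, 506^2≡33, 506^4≡460, 506^8≡256, 506^16≡120, 506^32≡562, 506^64≡86, 506^128≡477, 506^256≡460; 491 = 256 + 128 + 64 + 32 + 8 + 2 + 1, so 506^491 ≡ 460·477·86·562·256·33·506 ≡ 548 (mod 629)
Candidate B: Squares mod 629: 123^1≡123, 123^2≡33, 123^4≡460, 123^8≡256, 123^16≡120, 123^32≡562, 123^64≡86, 123^128≡477, 123^256≡460; 491 = 256 + 128 + 64 + 32 + 8 + 2 + 1, so 123^491 ≡ 460·477·86·562·256·33·123 ≡ 81 (mod 629)
  → matches H = 81
Candidate C: Squares mod 629: 510^1≡510, 510^2≡323, 510^4≡544, 510^8≡306, 510^16≡544, 510^32≡306, 510^64≡544, 510^128≡306, 510^256≡544; 491 = 256 + 128 + 64 + 32 + 8 + 2 + 1, so 510^491 ≡ 544·306·544·306·306·323·510 ≡ 578 (mod 629)

B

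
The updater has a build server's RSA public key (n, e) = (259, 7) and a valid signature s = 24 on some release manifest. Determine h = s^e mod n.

227

Squares mod 259: s^1≡24, s^2≡58, s^4≡256
7 = 4 + 2 + 1, so s^7 ≡ 256·58·24 ≡ 227 (mod 259)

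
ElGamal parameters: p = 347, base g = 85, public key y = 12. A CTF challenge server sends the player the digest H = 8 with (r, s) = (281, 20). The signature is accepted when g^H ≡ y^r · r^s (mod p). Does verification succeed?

Left side g^H mod p:
Squares mod 347: 85^1≡85, 85^2≡285, 85^4≡27, 85^8≡35
85^8 ≡ 35 (mod 347)
Right side y^r · r^s mod p:
Squares mod 347: 12^1≡12, 12^2≡144, 12^4≡263, 12^8≡116, 12^16≡270, 12^32≡30, 12^64≡206, 12^128≡102, 12^256≡341
281 = 256 + 16 + 8 + 1, so 12^281 ≡ 341·270·116·12 ≡ 113 (mod 347)
Squares mod 347: 281^1≡281, 281^2≡192, 281^4≡82, 281^8≡131, 281^16≡158
20 = 16 + 4, so 281^20 ≡ 158·82 ≡ 117 (mod 347)
113·117 = 13221 ≡ 35 (mod 347)
35 ≡ 35 (mod 347), so the signature is genuine.

passes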